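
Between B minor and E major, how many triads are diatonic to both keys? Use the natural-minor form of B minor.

2

Diatonic triads of B minor (natural minor): Bm (i), C#dim (ii°), D (III), Em (iv), F#m (v), G (VI), A (VII).
Diatonic triads of E major: E (I), F#m (ii), G#m (iii), A (IV), B (V), C#m (vi), D#dim (vii°).
Matching root and quality in both lists: F#m, A.
That gives 2 common triads.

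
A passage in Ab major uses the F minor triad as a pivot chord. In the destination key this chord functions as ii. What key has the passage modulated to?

The numeral ii denotes a minor triad on scale degree 2. With F on degree 2, the tonic of the new key is Eb.
Degree 2 carries a minor triad in major keys, so the destination is Eb major.
Check: the diatonic triads of Eb major are Eb (I), Fm (ii), Gm (iii), Ab (IV), Bb (V), Cm (vi), Ddim (vii°) — F minor is indeed ii.

Eb major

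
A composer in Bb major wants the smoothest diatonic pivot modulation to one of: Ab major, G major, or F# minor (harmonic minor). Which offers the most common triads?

Triads of Bb major: Bb major (I), C minor (ii), D minor (iii), Eb major (IV), F major (V), G minor (vi), A diminished (vii°).
Ab major shares 2: Cm, Eb.
G major shares 0: none.
F# minor (harmonic minor) shares 0: none.
The most common triads (2) are shared with Ab major.

Ab major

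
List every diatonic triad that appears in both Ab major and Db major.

Ab, Bbm, Db, Fm

Triads in Ab major: Ab (I), Bbm (ii), Cm (iii), Db (IV), Eb (V), Fm (vi), Gdim (vii°).
Triads in Db major: Db (I), Ebm (ii), Fm (iii), Gb (IV), Ab (V), Bbm (vi), Cdim (vii°).
Shared triads with their functions: Ab (I in Ab major, V in Db major); Bbm (ii in Ab major, vi in Db major); Db (IV in Ab major, I in Db major); Fm (vi in Ab major, iii in Db major).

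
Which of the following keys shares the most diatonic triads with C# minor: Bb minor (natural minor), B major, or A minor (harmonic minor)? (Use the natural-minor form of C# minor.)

B major

Triads of C# minor (natural minor): C#m (i), D#dim (ii°), E (III), F#m (iv), G#m (v), A (VI), B (VII).
Bb minor (natural minor) shares 0: none.
B major shares 4: C#m, E, G#m, B.
A minor (harmonic minor) shares 1: E.
The most common triads (4) are shared with B major.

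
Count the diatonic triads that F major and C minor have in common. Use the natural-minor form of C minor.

Diatonic triads of F major: F (I), Gm (ii), Am (iii), Bb (IV), C (V), Dm (vi), Edim (vii°).
Diatonic triads of C minor (natural minor): Cm (i), Ddim (ii°), Eb (III), Fm (iv), Gm (v), Ab (VI), Bb (VII).
Matching root and quality in both lists: Gm, Bb.
That gives 2 common triads.

2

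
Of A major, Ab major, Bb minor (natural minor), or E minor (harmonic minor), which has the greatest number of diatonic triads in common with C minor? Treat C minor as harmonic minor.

Ab major

Triads of C minor (harmonic minor): Cm (i), Ddim (ii°), Ebaug (III+), Fm (iv), G (V), Ab (VI), Bdim (vii°).
A major shares 0: none.
Ab major shares 3: Cm, Fm, Ab.
Bb minor (natural minor) shares 2: Fm, Ab.
E minor (harmonic minor) shares 0: none.
The most common triads (3) are shared with Ab major.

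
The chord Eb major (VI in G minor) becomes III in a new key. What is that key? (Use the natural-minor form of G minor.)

C minor

The numeral III denotes a major triad on scale degree 3. With Eb on degree 3, the tonic of the new key is C.
Degree 3 carries a major triad in natural-minor keys, so the destination is C minor.
Check: the diatonic triads of C minor (natural minor) are Cm (i), Ddim (ii°), Eb (III), Fm (iv), Gm (v), Ab (VI), Bb (VII) — Eb major is indeed III.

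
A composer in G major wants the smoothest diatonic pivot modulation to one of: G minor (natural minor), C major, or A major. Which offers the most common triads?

Triads of G major: G major (I), A minor (ii), B minor (iii), C major (IV), D major (V), E minor (vi), F# diminished (vii°).
G minor (natural minor) shares 0: none.
C major shares 4: G, Am, C, Em.
A major shares 2: Bm, D.
The most common triads (4) are shared with C major.

C major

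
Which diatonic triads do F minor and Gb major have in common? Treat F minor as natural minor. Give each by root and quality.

Bbm, Db

Triads in F minor (natural minor): F minor (i), G diminished (ii°), Ab major (III), Bb minor (iv), C minor (v), Db major (VI), Eb major (VII).
Triads in Gb major: Gb major (I), Ab minor (ii), Bb minor (iii), Cb major (IV), Db major (V), Eb minor (vi), F diminished (vii°).
Shared triads with their functions: Bb minor (iv in F minor, iii in Gb major); Db major (VI in F minor, V in Gb major).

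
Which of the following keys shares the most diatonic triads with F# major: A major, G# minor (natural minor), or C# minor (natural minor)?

G# minor

Triads of F# major: F# (I), G#m (ii), A#m (iii), B (IV), C# (V), D#m (vi), E#dim (vii°).
A major shares 0: none.
G# minor (natural minor) shares 4: F#, G#m, B, D#m.
C# minor (natural minor) shares 2: G#m, B.
The most common triads (4) are shared with G# minor.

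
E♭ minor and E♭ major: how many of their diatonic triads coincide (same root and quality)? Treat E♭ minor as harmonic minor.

2

Diatonic triads of E♭ minor (harmonic minor): E♭m (i), Fdim (ii°), G♭aug (III+), A♭m (iv), B♭ (V), C♭ (VI), Ddim (vii°).
Diatonic triads of E♭ major: E♭ (I), Fm (ii), Gm (iii), A♭ (IV), B♭ (V), Cm (vi), Ddim (vii°).
Matching root and quality in both lists: B♭, Ddim.
That gives 2 common triads.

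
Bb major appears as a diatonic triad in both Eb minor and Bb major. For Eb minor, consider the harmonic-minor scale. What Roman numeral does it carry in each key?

The scale of Eb minor (harmonic minor) is Eb F Gb Ab Bb Cb D; Bb is degree 5, and the triad built there (Bb-D-F) is major, so it is V.
The scale of Bb major is Bb C D Eb F G A; Bb is degree 1, and the triad built there (Bb-D-F) is major, so it is I.

V in Eb minor; I in Bb major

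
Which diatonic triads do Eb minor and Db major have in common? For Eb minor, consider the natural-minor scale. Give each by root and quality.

Triads in Eb minor (natural minor): Ebm (i), Fdim (ii°), Gb (III), Abm (iv), Bbm (v), Cb (VI), Db (VII).
Triads in Db major: Db (I), Ebm (ii), Fm (iii), Gb (IV), Ab (V), Bbm (vi), Cdim (vii°).
Shared triads with their functions: Ebm (i in Eb minor, ii in Db major); Gb (III in Eb minor, IV in Db major); Bbm (v in Eb minor, vi in Db major); Db (VII in Eb minor, I in Db major).

Ebm, Gb, Bbm, Db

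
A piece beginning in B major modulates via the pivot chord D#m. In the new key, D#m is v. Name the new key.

G# minor

The numeral v denotes a minor triad on scale degree 5. With D# on degree 5, the tonic of the new key is G#.
Degree 5 carries a minor triad in natural-minor keys, so the destination is G# minor.
Check: the diatonic triads of G# minor (natural minor) are G#m (i), A#dim (ii°), B (III), C#m (iv), D#m (v), E (VI), F# (VII) — D#m is indeed v.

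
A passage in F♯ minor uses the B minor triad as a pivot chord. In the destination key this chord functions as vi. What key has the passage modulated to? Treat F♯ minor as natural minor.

The numeral vi denotes a minor triad on scale degree 6. With B on degree 6, the tonic of the new key is D.
Degree 6 carries a minor triad in major keys, so the destination is D major.
Check: the diatonic triads of D major are D (I), Em (ii), F♯m (iii), G (IV), A (V), Bm (vi), C♯dim (vii°) — B minor is indeed vi.

D major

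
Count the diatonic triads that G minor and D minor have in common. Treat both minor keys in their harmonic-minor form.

Diatonic triads of G minor (harmonic minor): Gm (i), Adim (ii°), B♭aug (III+), Cm (iv), D (V), E♭ (VI), F♯dim (vii°).
Diatonic triads of D minor (harmonic minor): Dm (i), Edim (ii°), Faug (III+), Gm (iv), A (V), B♭ (VI), C♯dim (vii°).
Matching root and quality in both lists: Gm.
That gives 1 common triad.

1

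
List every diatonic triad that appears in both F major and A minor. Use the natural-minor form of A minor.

F, Am, C, Dm

Triads in F major: F major (I), G minor (ii), A minor (iii), B♭ major (IV), C major (V), D minor (vi), E diminished (vii°).
Triads in A minor (natural minor): A minor (i), B diminished (ii°), C major (III), D minor (iv), E minor (v), F major (VI), G major (VII).
Shared triads with their functions: F major (I in F major, VI in A minor); A minor (iii in F major, i in A minor); C major (V in F major, III in A minor); D minor (vi in F major, iv in A minor).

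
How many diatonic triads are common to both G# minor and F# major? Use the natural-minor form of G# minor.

Diatonic triads of G# minor (natural minor): G#m (i), A#dim (ii°), B (III), C#m (iv), D#m (v), E (VI), F# (VII).
Diatonic triads of F# major: F# (I), G#m (ii), A#m (iii), B (IV), C# (V), D#m (vi), E#dim (vii°).
Matching root and quality in both lists: G#m, B, D#m, F#.
That gives 4 common triads.

4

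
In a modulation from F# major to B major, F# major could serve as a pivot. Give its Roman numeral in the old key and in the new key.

I in F# major; V in B major

The scale of F# major is F# G# A# B C# D# E#; F# is degree 1, and the triad built there (F#-A#-C#) is major, so it is I.
The scale of B major is B C# D# E F# G# A#; F# is degree 5, and the triad built there (F#-A#-C#) is major, so it is V.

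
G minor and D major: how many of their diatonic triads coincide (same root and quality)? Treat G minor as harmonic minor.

1

Diatonic triads of G minor (harmonic minor): G minor (i), A diminished (ii°), Bb augmented (III+), C minor (iv), D major (V), Eb major (VI), F# diminished (vii°).
Diatonic triads of D major: D major (I), E minor (ii), F# minor (iii), G major (IV), A major (V), B minor (vi), C# diminished (vii°).
Matching root and quality in both lists: D major.
That gives 1 common triad.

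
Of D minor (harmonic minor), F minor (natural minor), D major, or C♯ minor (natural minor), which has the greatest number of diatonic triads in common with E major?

Triads of E major: E major (I), F♯ minor (ii), G♯ minor (iii), A major (IV), B major (V), C♯ minor (vi), D♯ diminished (vii°).
D minor (harmonic minor) shares 1: A.
F minor (natural minor) shares 0: none.
D major shares 2: F♯m, A.
C♯ minor (natural minor) shares 7: E, F♯m, G♯m, A, B, C♯m, D♯dim.
The most common triads (7) are shared with C♯ minor.

C♯ minor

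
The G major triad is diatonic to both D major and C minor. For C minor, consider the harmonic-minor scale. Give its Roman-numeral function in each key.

IV in D major; V in C minor

The scale of D major is D E F# G A B C#; G is degree 4, and the triad built there (G-B-D) is major, so it is IV.
The scale of C minor (harmonic minor) is C D Eb F G Ab B; G is degree 5, and the triad built there (G-B-D) is major, so it is V.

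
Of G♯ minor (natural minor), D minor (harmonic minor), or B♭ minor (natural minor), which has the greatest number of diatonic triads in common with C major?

Triads of C major: C (I), Dm (ii), Em (iii), F (IV), G (V), Am (vi), Bdim (vii°).
G♯ minor (natural minor) shares 0: none.
D minor (harmonic minor) shares 1: Dm.
B♭ minor (natural minor) shares 0: none.
The most common triads (1) are shared with D minor.

D minor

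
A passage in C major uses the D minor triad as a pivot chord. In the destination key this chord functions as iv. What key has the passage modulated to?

The numeral iv denotes a minor triad on scale degree 4. With D on degree 4, the tonic of the new key is A.
Degree 4 carries a minor triad in minor keys, so the destination is A minor.
Check: the diatonic triads of A minor (natural minor) are Am (i), Bdim (ii°), C (III), Dm (iv), Em (v), F (VI), G (VII) — D minor is indeed iv.

A minor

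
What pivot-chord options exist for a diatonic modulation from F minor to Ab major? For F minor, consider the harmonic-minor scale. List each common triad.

Fm, Gdim, Bbm, Db

Triads in F minor (harmonic minor): Fm (i), Gdim (ii°), Abaug (III+), Bbm (iv), C (V), Db (VI), Edim (vii°).
Triads in Ab major: Ab (I), Bbm (ii), Cm (iii), Db (IV), Eb (V), Fm (vi), Gdim (vii°).
Shared triads with their functions: Fm (i in F minor, vi in Ab major); Gdim (ii° in F minor, vii° in Ab major); Bbm (iv in F minor, ii in Ab major); Db (VI in F minor, IV in Ab major).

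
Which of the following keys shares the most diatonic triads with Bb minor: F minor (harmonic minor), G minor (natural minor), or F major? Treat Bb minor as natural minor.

F minor

Triads of Bb minor (natural minor): Bbm (i), Cdim (ii°), Db (III), Ebm (iv), Fm (v), Gb (VI), Ab (VII).
F minor (harmonic minor) shares 3: Bbm, Db, Fm.
G minor (natural minor) shares 0: none.
F major shares 0: none.
The most common triads (3) are shared with F minor.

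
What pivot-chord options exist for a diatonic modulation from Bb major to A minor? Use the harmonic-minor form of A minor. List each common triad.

Dm, F

Triads in Bb major: Bb (I), Cm (ii), Dm (iii), Eb (IV), F (V), Gm (vi), Adim (vii°).
Triads in A minor (harmonic minor): Am (i), Bdim (ii°), Caug (III+), Dm (iv), E (V), F (VI), G#dim (vii°).
Shared triads with their functions: Dm (iii in Bb major, iv in A minor); F (V in Bb major, VI in A minor).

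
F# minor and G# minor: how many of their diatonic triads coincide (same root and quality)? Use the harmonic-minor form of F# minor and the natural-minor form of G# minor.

Diatonic triads of F# minor (harmonic minor): F#m (i), G#dim (ii°), Aaug (III+), Bm (iv), C# (V), D (VI), E#dim (vii°).
Diatonic triads of G# minor (natural minor): G#m (i), A#dim (ii°), B (III), C#m (iv), D#m (v), E (VI), F# (VII).
No triad has the same root and quality in both keys.

0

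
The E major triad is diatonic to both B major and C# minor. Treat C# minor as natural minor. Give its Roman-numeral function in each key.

The scale of B major is B C# D# E F# G# A#; E is degree 4, and the triad built there (E-G#-B) is major, so it is IV.
The scale of C# minor (natural minor) is C# D# E F# G# A B; E is degree 3, and the triad built there (E-G#-B) is major, so it is III.

IV in B major; III in C# minor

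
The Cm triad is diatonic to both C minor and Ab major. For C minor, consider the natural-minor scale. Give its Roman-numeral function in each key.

i in C minor; iii in Ab major

The scale of C minor (natural minor) is C D Eb F G Ab Bb; C is degree 1, and the triad built there (C-Eb-G) is minor, so it is i.
The scale of Ab major is Ab Bb C Db Eb F G; C is degree 3, and the triad built there (C-Eb-G) is minor, so it is iii.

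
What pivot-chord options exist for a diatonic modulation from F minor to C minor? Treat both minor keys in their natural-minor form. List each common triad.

Triads in F minor (natural minor): Fm (i), Gdim (ii°), A♭ (III), B♭m (iv), Cm (v), D♭ (VI), E♭ (VII).
Triads in C minor (natural minor): Cm (i), Ddim (ii°), E♭ (III), Fm (iv), Gm (v), A♭ (VI), B♭ (VII).
Shared triads with their functions: Fm (i in F minor, iv in C minor); A♭ (III in F minor, VI in C minor); Cm (v in F minor, i in C minor); E♭ (VII in F minor, III in C minor).

Fm, A♭, Cm, E♭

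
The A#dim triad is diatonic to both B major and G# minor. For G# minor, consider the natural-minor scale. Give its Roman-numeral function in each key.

vii° in B major; ii° in G# minor

The scale of B major is B C# D# E F# G# A#; A# is degree 7, and the triad built there (A#-C#-E) is diminished, so it is vii°.
The scale of G# minor (natural minor) is G# A# B C# D# E F#; A# is degree 2, and the triad built there (A#-C#-E) is diminished, so it is ii°.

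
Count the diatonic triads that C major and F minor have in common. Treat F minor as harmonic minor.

1

Diatonic triads of C major: C (I), Dm (ii), Em (iii), F (IV), G (V), Am (vi), Bdim (vii°).
Diatonic triads of F minor (harmonic minor): Fm (i), Gdim (ii°), Abaug (III+), Bbm (iv), C (V), Db (VI), Edim (vii°).
Matching root and quality in both lists: C.
That gives 1 common triad.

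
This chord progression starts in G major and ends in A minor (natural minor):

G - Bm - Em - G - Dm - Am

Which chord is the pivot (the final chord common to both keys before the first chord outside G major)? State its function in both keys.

Chords diatonic to G major: G, Am, Bm, C, D, Em, F#dim.
Reading the progression, the first chord not in that set is Dm, so the modulation leaves G major there.
The chord immediately before Dm is G, which is diatonic to both keys: I in G major and VII in A minor.

G — I in G major, VII in A minor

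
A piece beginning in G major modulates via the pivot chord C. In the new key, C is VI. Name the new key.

The numeral VI denotes a major triad on scale degree 6. With C on degree 6, the tonic of the new key is E.
Degree 6 carries a major triad in minor keys, so the destination is E minor.
Check: the diatonic triads of E minor (natural minor) are Em (i), F#dim (ii°), G (III), Am (iv), Bm (v), C (VI), D (VII) — C is indeed VI.

E minor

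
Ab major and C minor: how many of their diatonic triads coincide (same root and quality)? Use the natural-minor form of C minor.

4

Diatonic triads of Ab major: Ab major (I), Bb minor (ii), C minor (iii), Db major (IV), Eb major (V), F minor (vi), G diminished (vii°).
Diatonic triads of C minor (natural minor): C minor (i), D diminished (ii°), Eb major (III), F minor (iv), G minor (v), Ab major (VI), Bb major (VII).
Matching root and quality in both lists: Ab major, C minor, Eb major, F minor.
That gives 4 common triads.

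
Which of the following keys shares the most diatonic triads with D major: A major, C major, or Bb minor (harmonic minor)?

Triads of D major: D (I), Em (ii), F#m (iii), G (IV), A (V), Bm (vi), C#dim (vii°).
A major shares 4: D, F#m, A, Bm.
C major shares 2: Em, G.
Bb minor (harmonic minor) shares 0: none.
The most common triads (4) are shared with A major.

A major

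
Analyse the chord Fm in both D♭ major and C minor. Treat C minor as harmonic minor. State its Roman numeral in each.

iii in D♭ major; iv in C minor

The scale of D♭ major is D♭ E♭ F G♭ A♭ B♭ C; F is degree 3, and the triad built there (F-A♭-C) is minor, so it is iii.
The scale of C minor (harmonic minor) is C D E♭ F G A♭ B; F is degree 4, and the triad built there (F-A♭-C) is minor, so it is iv.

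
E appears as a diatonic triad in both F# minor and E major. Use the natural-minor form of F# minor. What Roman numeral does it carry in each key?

The scale of F# minor (natural minor) is F# G# A B C# D E; E is degree 7, and the triad built there (E-G#-B) is major, so it is VII.
The scale of E major is E F# G# A B C# D#; E is degree 1, and the triad built there (E-G#-B) is major, so it is I.

VII in F# minor; I in E major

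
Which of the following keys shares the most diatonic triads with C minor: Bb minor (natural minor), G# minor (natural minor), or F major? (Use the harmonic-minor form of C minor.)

Triads of C minor (harmonic minor): Cm (i), Ddim (ii°), Ebaug (III+), Fm (iv), G (V), Ab (VI), Bdim (vii°).
Bb minor (natural minor) shares 2: Fm, Ab.
G# minor (natural minor) shares 0: none.
F major shares 0: none.
The most common triads (2) are shared with Bb minor.

Bb minor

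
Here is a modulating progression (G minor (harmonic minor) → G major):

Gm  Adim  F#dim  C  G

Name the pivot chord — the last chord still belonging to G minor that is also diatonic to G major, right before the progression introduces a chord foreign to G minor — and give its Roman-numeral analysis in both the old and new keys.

F#dim — vii° in G minor, vii° in G major

Chords diatonic to G minor: Gm, Adim, Bbaug, Cm, D, Eb, F#dim.
Reading the progression, the first chord not in that set is C, so the modulation leaves G minor there.
The chord immediately before C is F#dim, which is diatonic to both keys: vii° in G minor and vii° in G major.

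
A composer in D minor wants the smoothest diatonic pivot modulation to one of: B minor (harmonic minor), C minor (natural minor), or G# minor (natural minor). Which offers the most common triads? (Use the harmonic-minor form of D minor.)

C minor

Triads of D minor (harmonic minor): D minor (i), E diminished (ii°), F augmented (III+), G minor (iv), A major (V), Bb major (VI), C# diminished (vii°).
B minor (harmonic minor) shares 1: C#dim.
C minor (natural minor) shares 2: Gm, Bb.
G# minor (natural minor) shares 0: none.
The most common triads (2) are shared with C minor.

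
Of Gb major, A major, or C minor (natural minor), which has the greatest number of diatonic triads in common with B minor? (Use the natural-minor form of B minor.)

Triads of B minor (natural minor): B minor (i), C# diminished (ii°), D major (III), E minor (iv), F# minor (v), G major (VI), A major (VII).
Gb major shares 0: none.
A major shares 4: Bm, D, F#m, A.
C minor (natural minor) shares 0: none.
The most common triads (4) are shared with A major.

A major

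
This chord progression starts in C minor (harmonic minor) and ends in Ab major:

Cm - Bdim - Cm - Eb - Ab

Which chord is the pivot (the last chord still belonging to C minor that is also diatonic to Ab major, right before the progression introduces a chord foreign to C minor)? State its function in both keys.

Chords diatonic to C minor: Cm, Ddim, Ebaug, Fm, G, Ab, Bdim.
Reading the progression, the first chord not in that set is Eb, so the modulation leaves C minor there.
The chord immediately before Eb is Cm, which is diatonic to both keys: i in C minor and iii in Ab major.

Cm — i in C minor, iii in Ab major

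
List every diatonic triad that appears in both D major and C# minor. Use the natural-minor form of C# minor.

F#m, A

Triads in D major: D major (I), E minor (ii), F# minor (iii), G major (IV), A major (V), B minor (vi), C# diminished (vii°).
Triads in C# minor (natural minor): C# minor (i), D# diminished (ii°), E major (III), F# minor (iv), G# minor (v), A major (VI), B major (VII).
Shared triads with their functions: F# minor (iii in D major, iv in C# minor); A major (V in D major, VI in C# minor).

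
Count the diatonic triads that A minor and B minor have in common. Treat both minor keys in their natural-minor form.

Diatonic triads of A minor (natural minor): A minor (i), B diminished (ii°), C major (III), D minor (iv), E minor (v), F major (VI), G major (VII).
Diatonic triads of B minor (natural minor): B minor (i), C# diminished (ii°), D major (III), E minor (iv), F# minor (v), G major (VI), A major (VII).
Matching root and quality in both lists: E minor, G major.
That gives 2 common triads.

2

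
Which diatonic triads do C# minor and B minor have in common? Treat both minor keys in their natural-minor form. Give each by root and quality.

Triads in C# minor (natural minor): C#m (i), D#dim (ii°), E (III), F#m (iv), G#m (v), A (VI), B (VII).
Triads in B minor (natural minor): Bm (i), C#dim (ii°), D (III), Em (iv), F#m (v), G (VI), A (VII).
Shared triads with their functions: F#m (iv in C# minor, v in B minor); A (VI in C# minor, VII in B minor).

F#m, A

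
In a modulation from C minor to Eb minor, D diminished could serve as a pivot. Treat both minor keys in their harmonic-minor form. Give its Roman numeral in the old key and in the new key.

ii° in C minor; vii° in Eb minor

The scale of C minor (harmonic minor) is C D Eb F G Ab B; D is degree 2, and the triad built there (D-F-Ab) is diminished, so it is ii°.
The scale of Eb minor (harmonic minor) is Eb F Gb Ab Bb Cb D; D is degree 7, and the triad built there (D-F-Ab) is diminished, so it is vii°.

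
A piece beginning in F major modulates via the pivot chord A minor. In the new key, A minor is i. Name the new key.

A minor

The numeral i denotes a minor triad on scale degree 1. With A on degree 1, the tonic of the new key is A.
Degree 1 carries a minor triad in minor keys, so the destination is A minor.
Check: the diatonic triads of A minor (natural minor) are Am (i), Bdim (ii°), C (III), Dm (iv), Em (v), F (VI), G (VII) — A minor is indeed i.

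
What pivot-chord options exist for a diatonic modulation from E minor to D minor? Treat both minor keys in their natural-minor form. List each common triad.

Triads in E minor (natural minor): Em (i), F♯dim (ii°), G (III), Am (iv), Bm (v), C (VI), D (VII).
Triads in D minor (natural minor): Dm (i), Edim (ii°), F (III), Gm (iv), Am (v), B♭ (VI), C (VII).
Shared triads with their functions: Am (iv in E minor, v in D minor); C (VI in E minor, VII in D minor).

Am, C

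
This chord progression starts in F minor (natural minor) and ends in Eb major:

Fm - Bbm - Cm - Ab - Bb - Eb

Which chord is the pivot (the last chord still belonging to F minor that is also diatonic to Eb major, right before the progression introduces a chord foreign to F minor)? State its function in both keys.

Ab — III in F minor, IV in Eb major

Chords diatonic to F minor: Fm, Gdim, Ab, Bbm, Cm, Db, Eb.
Reading the progression, the first chord not in that set is Bb, so the modulation leaves F minor there.
The chord immediately before Bb is Ab, which is diatonic to both keys: III in F minor and IV in Eb major.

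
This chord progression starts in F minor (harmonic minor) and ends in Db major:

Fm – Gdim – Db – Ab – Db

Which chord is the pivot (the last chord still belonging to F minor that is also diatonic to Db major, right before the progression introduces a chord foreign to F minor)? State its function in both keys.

Db — VI in F minor, I in Db major

Chords diatonic to F minor: Fm, Gdim, Abaug, Bbm, C, Db, Edim.
Reading the progression, the first chord not in that set is Ab, so the modulation leaves F minor there.
The chord immediately before Ab is Db, which is diatonic to both keys: VI in F minor and I in Db major.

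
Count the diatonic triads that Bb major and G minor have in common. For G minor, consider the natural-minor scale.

Diatonic triads of Bb major: Bb (I), Cm (ii), Dm (iii), Eb (IV), F (V), Gm (vi), Adim (vii°).
Diatonic triads of G minor (natural minor): Gm (i), Adim (ii°), Bb (III), Cm (iv), Dm (v), Eb (VI), F (VII).
Matching root and quality in both lists: Bb, Cm, Dm, Eb, F, Gm, Adim.
That gives 7 common triads.

7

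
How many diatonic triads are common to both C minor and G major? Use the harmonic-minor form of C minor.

1

Diatonic triads of C minor (harmonic minor): Cm (i), Ddim (ii°), Ebaug (III+), Fm (iv), G (V), Ab (VI), Bdim (vii°).
Diatonic triads of G major: G (I), Am (ii), Bm (iii), C (IV), D (V), Em (vi), F#dim (vii°).
Matching root and quality in both lists: G.
That gives 1 common triad.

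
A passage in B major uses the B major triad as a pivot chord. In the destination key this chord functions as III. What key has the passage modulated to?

G# minor

The numeral III denotes a major triad on scale degree 3. With B on degree 3, the tonic of the new key is G#.
Degree 3 carries a major triad in natural-minor keys, so the destination is G# minor.
Check: the diatonic triads of G# minor (natural minor) are G#m (i), A#dim (ii°), B (III), C#m (iv), D#m (v), E (VI), F# (VII) — B major is indeed III.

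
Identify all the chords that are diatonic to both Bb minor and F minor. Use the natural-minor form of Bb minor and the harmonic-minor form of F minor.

Triads in Bb minor (natural minor): Bbm (i), Cdim (ii°), Db (III), Ebm (iv), Fm (v), Gb (VI), Ab (VII).
Triads in F minor (harmonic minor): Fm (i), Gdim (ii°), Abaug (III+), Bbm (iv), C (V), Db (VI), Edim (vii°).
Shared triads with their functions: Bbm (i in Bb minor, iv in F minor); Db (III in Bb minor, VI in F minor); Fm (v in Bb minor, i in F minor).

Bbm, Db, Fm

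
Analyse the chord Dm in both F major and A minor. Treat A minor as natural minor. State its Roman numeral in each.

The scale of F major is F G A Bb C D E; D is degree 6, and the triad built there (D-F-A) is minor, so it is vi.
The scale of A minor (natural minor) is A B C D E F G; D is degree 4, and the triad built there (D-F-A) is minor, so it is iv.

vi in F major; iv in A minor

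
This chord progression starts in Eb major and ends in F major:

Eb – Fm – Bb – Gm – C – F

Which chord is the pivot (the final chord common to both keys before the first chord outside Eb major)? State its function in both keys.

Chords diatonic to Eb major: Eb, Fm, Gm, Ab, Bb, Cm, Ddim.
Reading the progression, the first chord not in that set is C, so the modulation leaves Eb major there.
The chord immediately before C is Gm, which is diatonic to both keys: iii in Eb major and ii in F major.

Gm — iii in Eb major, ii in F major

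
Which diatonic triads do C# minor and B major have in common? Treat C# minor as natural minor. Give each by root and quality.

Triads in C# minor (natural minor): C#m (i), D#dim (ii°), E (III), F#m (iv), G#m (v), A (VI), B (VII).
Triads in B major: B (I), C#m (ii), D#m (iii), E (IV), F# (V), G#m (vi), A#dim (vii°).
Shared triads with their functions: C#m (i in C# minor, ii in B major); E (III in C# minor, IV in B major); G#m (v in C# minor, vi in B major); B (VII in C# minor, I in B major).

C#m, E, G#m, B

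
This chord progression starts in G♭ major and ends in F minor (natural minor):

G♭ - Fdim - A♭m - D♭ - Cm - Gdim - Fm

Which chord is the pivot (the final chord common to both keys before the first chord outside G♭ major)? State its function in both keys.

Chords diatonic to G♭ major: G♭, A♭m, B♭m, C♭, D♭, E♭m, Fdim.
Reading the progression, the first chord not in that set is Cm, so the modulation leaves G♭ major there.
The chord immediately before Cm is D♭, which is diatonic to both keys: V in G♭ major and VI in F minor.

D♭ — V in G♭ major, VI in F minor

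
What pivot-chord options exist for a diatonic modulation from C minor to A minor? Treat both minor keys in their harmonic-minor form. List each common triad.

Triads in C minor (harmonic minor): Cm (i), Ddim (ii°), Ebaug (III+), Fm (iv), G (V), Ab (VI), Bdim (vii°).
Triads in A minor (harmonic minor): Am (i), Bdim (ii°), Caug (III+), Dm (iv), E (V), F (VI), G#dim (vii°).
Shared triads with their functions: Bdim (vii° in C minor, ii° in A minor).

Bdim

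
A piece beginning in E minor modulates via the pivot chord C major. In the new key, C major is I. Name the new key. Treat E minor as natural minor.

The numeral I denotes a major triad on scale degree 1. With C on degree 1, the tonic of the new key is C.
Degree 1 carries a major triad in major keys, so the destination is C major.
Check: the diatonic triads of C major are C (I), Dm (ii), Em (iii), F (IV), G (V), Am (vi), Bdim (vii°) — C major is indeed I.

C major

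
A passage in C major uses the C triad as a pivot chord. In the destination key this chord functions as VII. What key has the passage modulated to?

D minor

The numeral VII denotes a major triad on scale degree 7. With C on degree 7, the tonic of the new key is D.
Degree 7 carries a major triad in natural-minor keys, so the destination is D minor.
Check: the diatonic triads of D minor (natural minor) are Dm (i), Edim (ii°), F (III), Gm (iv), Am (v), Bb (VI), C (VII) — C is indeed VII.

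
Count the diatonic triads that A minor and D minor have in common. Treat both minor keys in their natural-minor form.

Diatonic triads of A minor (natural minor): Am (i), Bdim (ii°), C (III), Dm (iv), Em (v), F (VI), G (VII).
Diatonic triads of D minor (natural minor): Dm (i), Edim (ii°), F (III), Gm (iv), Am (v), Bb (VI), C (VII).
Matching root and quality in both lists: Am, C, Dm, F.
That gives 4 common triads.

4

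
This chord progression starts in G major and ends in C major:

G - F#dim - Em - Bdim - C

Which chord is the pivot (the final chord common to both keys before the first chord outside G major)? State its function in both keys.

Em — vi in G major, iii in C major

Chords diatonic to G major: G, Am, Bm, C, D, Em, F#dim.
Reading the progression, the first chord not in that set is Bdim, so the modulation leaves G major there.
The chord immediately before Bdim is Em, which is diatonic to both keys: vi in G major and iii in C major.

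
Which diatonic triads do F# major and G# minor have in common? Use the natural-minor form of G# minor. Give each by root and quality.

Triads in F# major: F# (I), G#m (ii), A#m (iii), B (IV), C# (V), D#m (vi), E#dim (vii°).
Triads in G# minor (natural minor): G#m (i), A#dim (ii°), B (III), C#m (iv), D#m (v), E (VI), F# (VII).
Shared triads with their functions: F# (I in F# major, VII in G# minor); G#m (ii in F# major, i in G# minor); B (IV in F# major, III in G# minor); D#m (vi in F# major, v in G# minor).

F#, G#m, B, D#m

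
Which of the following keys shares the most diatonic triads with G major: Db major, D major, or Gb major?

Triads of G major: G major (I), A minor (ii), B minor (iii), C major (IV), D major (V), E minor (vi), F# diminished (vii°).
Db major shares 0: none.
D major shares 4: G, Bm, D, Em.
Gb major shares 0: none.
The most common triads (4) are shared with D major.

D major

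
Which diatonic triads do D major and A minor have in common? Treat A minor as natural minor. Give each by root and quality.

Em, G

Triads in D major: D major (I), E minor (ii), F♯ minor (iii), G major (IV), A major (V), B minor (vi), C♯ diminished (vii°).
Triads in A minor (natural minor): A minor (i), B diminished (ii°), C major (III), D minor (iv), E minor (v), F major (VI), G major (VII).
Shared triads with their functions: E minor (ii in D major, v in A minor); G major (IV in D major, VII in A minor).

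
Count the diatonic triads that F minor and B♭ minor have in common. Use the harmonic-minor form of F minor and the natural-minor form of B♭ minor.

3

Diatonic triads of F minor (harmonic minor): Fm (i), Gdim (ii°), A♭aug (III+), B♭m (iv), C (V), D♭ (VI), Edim (vii°).
Diatonic triads of B♭ minor (natural minor): B♭m (i), Cdim (ii°), D♭ (III), E♭m (iv), Fm (v), G♭ (VI), A♭ (VII).
Matching root and quality in both lists: Fm, B♭m, D♭.
That gives 3 common triads.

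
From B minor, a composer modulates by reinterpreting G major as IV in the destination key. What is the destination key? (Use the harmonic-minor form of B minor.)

D major

The numeral IV denotes a major triad on scale degree 4. With G on degree 4, the tonic of the new key is D.
Degree 4 carries a major triad in major keys, so the destination is D major.
Check: the diatonic triads of D major are D (I), Em (ii), F♯m (iii), G (IV), A (V), Bm (vi), C♯dim (vii°) — G major is indeed IV.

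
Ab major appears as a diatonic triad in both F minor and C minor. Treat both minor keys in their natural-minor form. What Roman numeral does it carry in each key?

III in F minor; VI in C minor

The scale of F minor (natural minor) is F G Ab Bb C Db Eb; Ab is degree 3, and the triad built there (Ab-C-Eb) is major, so it is III.
The scale of C minor (natural minor) is C D Eb F G Ab Bb; Ab is degree 6, and the triad built there (Ab-C-Eb) is major, so it is VI.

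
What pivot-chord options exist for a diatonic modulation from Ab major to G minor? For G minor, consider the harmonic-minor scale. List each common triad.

Triads in Ab major: Ab major (I), Bb minor (ii), C minor (iii), Db major (IV), Eb major (V), F minor (vi), G diminished (vii°).
Triads in G minor (harmonic minor): G minor (i), A diminished (ii°), Bb augmented (III+), C minor (iv), D major (V), Eb major (VI), F# diminished (vii°).
Shared triads with their functions: C minor (iii in Ab major, iv in G minor); Eb major (V in Ab major, VI in G minor).

Cm, Eb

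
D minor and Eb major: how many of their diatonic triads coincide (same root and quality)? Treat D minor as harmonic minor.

2

Diatonic triads of D minor (harmonic minor): Dm (i), Edim (ii°), Faug (III+), Gm (iv), A (V), Bb (VI), C#dim (vii°).
Diatonic triads of Eb major: Eb (I), Fm (ii), Gm (iii), Ab (IV), Bb (V), Cm (vi), Ddim (vii°).
Matching root and quality in both lists: Gm, Bb.
That gives 2 common triads.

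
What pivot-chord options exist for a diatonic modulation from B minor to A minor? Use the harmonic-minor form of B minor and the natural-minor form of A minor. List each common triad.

Em, G

Triads in B minor (harmonic minor): B minor (i), C# diminished (ii°), D augmented (III+), E minor (iv), F# major (V), G major (VI), A# diminished (vii°).
Triads in A minor (natural minor): A minor (i), B diminished (ii°), C major (III), D minor (iv), E minor (v), F major (VI), G major (VII).
Shared triads with their functions: E minor (iv in B minor, v in A minor); G major (VI in B minor, VII in A minor).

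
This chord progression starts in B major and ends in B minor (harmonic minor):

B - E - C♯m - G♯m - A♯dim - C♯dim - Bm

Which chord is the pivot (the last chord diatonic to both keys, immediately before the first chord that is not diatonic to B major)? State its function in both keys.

A♯dim — vii° in B major, vii° in B minor

Chords diatonic to B major: B, C♯m, D♯m, E, F♯, G♯m, A♯dim.
Reading the progression, the first chord not in that set is C♯dim, so the modulation leaves B major there.
The chord immediately before C♯dim is A♯dim, which is diatonic to both keys: vii° in B major and vii° in B minor.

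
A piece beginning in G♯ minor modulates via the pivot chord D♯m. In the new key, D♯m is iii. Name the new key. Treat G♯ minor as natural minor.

B major

The numeral iii denotes a minor triad on scale degree 3. With D♯ on degree 3, the tonic of the new key is B.
Degree 3 carries a minor triad in major keys, so the destination is B major.
Check: the diatonic triads of B major are B (I), C♯m (ii), D♯m (iii), E (IV), F♯ (V), G♯m (vi), A♯dim (vii°) — D♯m is indeed iii.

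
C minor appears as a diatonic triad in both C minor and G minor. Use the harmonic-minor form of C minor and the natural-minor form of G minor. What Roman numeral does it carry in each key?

The scale of C minor (harmonic minor) is C D E♭ F G A♭ B; C is degree 1, and the triad built there (C-E♭-G) is minor, so it is i.
The scale of G minor (natural minor) is G A B♭ C D E♭ F; C is degree 4, and the triad built there (C-E♭-G) is minor, so it is iv.

i in C minor; iv in G minor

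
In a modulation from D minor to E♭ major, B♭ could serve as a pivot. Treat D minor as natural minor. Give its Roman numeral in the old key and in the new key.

VI in D minor; V in E♭ major

The scale of D minor (natural minor) is D E F G A B♭ C; B♭ is degree 6, and the triad built there (B♭-D-F) is major, so it is VI.
The scale of E♭ major is E♭ F G A♭ B♭ C D; B♭ is degree 5, and the triad built there (B♭-D-F) is major, so it is V.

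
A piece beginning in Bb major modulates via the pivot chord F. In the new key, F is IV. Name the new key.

The numeral IV denotes a major triad on scale degree 4. With F on degree 4, the tonic of the new key is C.
Degree 4 carries a major triad in major keys, so the destination is C major.
Check: the diatonic triads of C major are C (I), Dm (ii), Em (iii), F (IV), G (V), Am (vi), Bdim (vii°) — F is indeed IV.

C major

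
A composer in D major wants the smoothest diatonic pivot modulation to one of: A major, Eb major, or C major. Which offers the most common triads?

Triads of D major: D major (I), E minor (ii), F# minor (iii), G major (IV), A major (V), B minor (vi), C# diminished (vii°).
A major shares 4: D, F#m, A, Bm.
Eb major shares 0: none.
C major shares 2: Em, G.
The most common triads (4) are shared with A major.

A major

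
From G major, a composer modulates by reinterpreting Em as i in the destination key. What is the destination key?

E minor

The numeral i denotes a minor triad on scale degree 1. With E on degree 1, the tonic of the new key is E.
Degree 1 carries a minor triad in minor keys, so the destination is E minor.
Check: the diatonic triads of E minor (natural minor) are Em (i), F♯dim (ii°), G (III), Am (iv), Bm (v), C (VI), D (VII) — Em is indeed i.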